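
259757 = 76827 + 182930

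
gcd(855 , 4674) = 57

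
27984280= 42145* 664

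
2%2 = 0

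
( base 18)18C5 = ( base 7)34130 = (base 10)8645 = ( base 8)20705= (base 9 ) 12765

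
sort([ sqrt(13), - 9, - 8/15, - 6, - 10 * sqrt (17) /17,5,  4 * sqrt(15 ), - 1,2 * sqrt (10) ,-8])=[ - 9,-8, - 6,  -  10 *sqrt(17)/17, - 1, - 8/15,sqrt( 13 ),5, 2*sqrt (10),4*sqrt (15)]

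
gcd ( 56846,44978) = 86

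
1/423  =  1/423 = 0.00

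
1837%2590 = 1837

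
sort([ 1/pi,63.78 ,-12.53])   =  [ - 12.53, 1/pi, 63.78 ] 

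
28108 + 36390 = 64498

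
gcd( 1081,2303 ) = 47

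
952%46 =32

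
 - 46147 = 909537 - 955684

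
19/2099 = 19/2099 = 0.01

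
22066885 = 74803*295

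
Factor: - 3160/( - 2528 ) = 5/4 =2^( - 2 ) *5^1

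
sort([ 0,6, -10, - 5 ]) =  [ - 10, - 5, 0,  6 ]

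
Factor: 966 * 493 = 476238 = 2^1*3^1*7^1*17^1*23^1 * 29^1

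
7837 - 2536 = 5301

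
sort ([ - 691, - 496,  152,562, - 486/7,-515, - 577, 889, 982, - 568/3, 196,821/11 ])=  [ - 691,- 577, - 515, - 496,-568/3, - 486/7, 821/11, 152,196, 562, 889, 982]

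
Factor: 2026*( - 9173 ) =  - 2^1*1013^1*9173^1 = - 18584498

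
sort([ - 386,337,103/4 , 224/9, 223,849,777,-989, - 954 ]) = [-989, - 954, - 386, 224/9,  103/4,223 , 337,777,  849 ] 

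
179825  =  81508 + 98317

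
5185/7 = 740 + 5/7 = 740.71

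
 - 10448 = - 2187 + -8261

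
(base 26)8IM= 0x170a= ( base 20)eei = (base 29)70B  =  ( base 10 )5898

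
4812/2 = 2406 = 2406.00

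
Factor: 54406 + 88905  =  143311 = 7^1*59^1 * 347^1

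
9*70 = 630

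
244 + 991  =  1235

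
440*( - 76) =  - 33440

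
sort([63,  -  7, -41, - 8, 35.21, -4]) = [ - 41, - 8, - 7,-4,35.21,  63 ]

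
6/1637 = 6/1637 = 0.00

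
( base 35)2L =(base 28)37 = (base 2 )1011011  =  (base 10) 91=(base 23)3m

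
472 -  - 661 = 1133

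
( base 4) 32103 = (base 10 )915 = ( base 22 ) 1jd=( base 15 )410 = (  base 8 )1623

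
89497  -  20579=68918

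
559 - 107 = 452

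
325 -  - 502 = 827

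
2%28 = 2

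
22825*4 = 91300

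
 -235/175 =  - 47/35  =  - 1.34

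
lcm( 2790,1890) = 58590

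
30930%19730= 11200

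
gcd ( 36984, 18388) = 4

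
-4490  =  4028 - 8518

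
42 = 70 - 28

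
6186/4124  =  1 + 1/2 = 1.50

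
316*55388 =17502608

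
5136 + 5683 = 10819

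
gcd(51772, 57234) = 2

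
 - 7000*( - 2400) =16800000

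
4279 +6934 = 11213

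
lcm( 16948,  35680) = 677920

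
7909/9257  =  7909/9257= 0.85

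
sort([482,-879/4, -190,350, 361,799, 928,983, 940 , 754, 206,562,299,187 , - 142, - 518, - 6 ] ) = [ -518,-879/4,  -  190, - 142, - 6,187, 206, 299,350, 361, 482, 562, 754, 799,  928, 940 , 983]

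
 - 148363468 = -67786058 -80577410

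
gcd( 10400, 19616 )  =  32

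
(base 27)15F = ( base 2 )1101101111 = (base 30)t9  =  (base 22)1HL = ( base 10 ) 879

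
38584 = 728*53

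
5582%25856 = 5582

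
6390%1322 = 1102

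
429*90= 38610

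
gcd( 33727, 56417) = 1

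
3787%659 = 492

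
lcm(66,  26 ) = 858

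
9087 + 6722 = 15809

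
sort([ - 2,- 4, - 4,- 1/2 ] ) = [ - 4,-4, - 2,  -  1/2] 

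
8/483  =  8/483 = 0.02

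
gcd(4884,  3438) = 6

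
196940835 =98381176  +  98559659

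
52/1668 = 13/417  =  0.03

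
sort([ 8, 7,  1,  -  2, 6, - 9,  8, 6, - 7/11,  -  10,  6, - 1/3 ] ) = [-10 ,  -  9, - 2,-7/11,  -  1/3,1, 6 , 6,  6 , 7,8,8 ]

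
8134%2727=2680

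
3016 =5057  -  2041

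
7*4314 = 30198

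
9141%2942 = 315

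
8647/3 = 8647/3 = 2882.33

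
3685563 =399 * 9237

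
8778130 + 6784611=15562741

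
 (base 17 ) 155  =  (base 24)fj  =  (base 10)379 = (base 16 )17b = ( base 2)101111011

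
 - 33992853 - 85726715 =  - 119719568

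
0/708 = 0 = 0.00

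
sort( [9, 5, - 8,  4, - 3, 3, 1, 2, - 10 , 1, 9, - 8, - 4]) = [ - 10 , - 8, - 8, - 4, - 3, 1,1, 2, 3 , 4, 5,9,9]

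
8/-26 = - 4/13 =- 0.31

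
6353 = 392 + 5961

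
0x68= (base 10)104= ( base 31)3B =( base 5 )404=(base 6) 252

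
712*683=486296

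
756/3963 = 252/1321 =0.19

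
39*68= 2652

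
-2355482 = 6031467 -8386949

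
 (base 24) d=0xD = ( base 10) 13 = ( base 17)d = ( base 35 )D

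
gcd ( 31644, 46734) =6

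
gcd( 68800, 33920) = 320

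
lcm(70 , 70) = 70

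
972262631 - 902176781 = 70085850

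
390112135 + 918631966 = 1308744101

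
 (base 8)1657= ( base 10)943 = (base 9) 1257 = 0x3af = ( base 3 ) 1021221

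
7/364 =1/52 = 0.02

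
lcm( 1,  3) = 3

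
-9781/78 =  - 126 + 47/78=- 125.40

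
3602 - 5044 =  - 1442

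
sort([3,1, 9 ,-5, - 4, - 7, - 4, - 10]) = [ - 10, - 7,  -  5, - 4, - 4, 1,3,9 ] 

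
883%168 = 43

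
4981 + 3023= 8004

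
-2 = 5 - 7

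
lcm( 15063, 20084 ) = 60252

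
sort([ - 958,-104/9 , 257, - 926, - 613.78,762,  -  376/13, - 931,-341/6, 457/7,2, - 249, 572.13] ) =[-958, - 931, - 926, - 613.78,-249, - 341/6, - 376/13 , - 104/9,2,457/7,257, 572.13 , 762 ]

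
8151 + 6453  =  14604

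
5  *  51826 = 259130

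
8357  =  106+8251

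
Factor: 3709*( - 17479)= - 7^1 * 11^1*227^1*3709^1 = - 64829611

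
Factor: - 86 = -2^1 * 43^1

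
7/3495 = 7/3495 =0.00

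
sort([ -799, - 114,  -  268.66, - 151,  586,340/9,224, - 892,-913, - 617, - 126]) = [-913,-892, - 799,  -  617,  -  268.66,-151, - 126,  -  114,340/9, 224, 586 ] 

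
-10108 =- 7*1444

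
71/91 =71/91=0.78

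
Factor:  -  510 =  - 2^1*3^1*5^1*17^1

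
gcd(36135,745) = 5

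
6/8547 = 2/2849 = 0.00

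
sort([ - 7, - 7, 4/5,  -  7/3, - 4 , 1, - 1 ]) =[ - 7,  -  7,-4,-7/3, - 1,4/5, 1]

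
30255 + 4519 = 34774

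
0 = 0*51235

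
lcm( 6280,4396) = 43960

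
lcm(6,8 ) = 24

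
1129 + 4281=5410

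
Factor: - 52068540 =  - 2^2*3^1 * 5^1 *239^1*3631^1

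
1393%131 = 83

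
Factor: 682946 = 2^1*11^1* 37^1*839^1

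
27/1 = 27 = 27.00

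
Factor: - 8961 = -3^1*29^1*103^1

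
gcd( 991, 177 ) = 1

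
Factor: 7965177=3^1*11^1*59^1*4091^1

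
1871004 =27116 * 69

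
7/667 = 7/667=0.01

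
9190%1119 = 238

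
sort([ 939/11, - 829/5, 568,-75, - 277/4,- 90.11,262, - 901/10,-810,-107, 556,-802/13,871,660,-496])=[ - 810,  -  496, - 829/5,-107 , - 90.11,-901/10,-75,-277/4, - 802/13,939/11  ,  262,556, 568, 660,871 ]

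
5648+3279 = 8927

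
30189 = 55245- 25056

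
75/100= 3/4 = 0.75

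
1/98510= 1/98510  =  0.00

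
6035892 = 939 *6428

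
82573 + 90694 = 173267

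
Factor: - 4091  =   - 4091^1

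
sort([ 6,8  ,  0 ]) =[ 0,6, 8 ] 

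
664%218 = 10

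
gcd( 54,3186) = 54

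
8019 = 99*81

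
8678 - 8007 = 671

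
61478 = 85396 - 23918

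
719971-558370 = 161601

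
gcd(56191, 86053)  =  1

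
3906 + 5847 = 9753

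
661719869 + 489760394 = 1151480263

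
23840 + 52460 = 76300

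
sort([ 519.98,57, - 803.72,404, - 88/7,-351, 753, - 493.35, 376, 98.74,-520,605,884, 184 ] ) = [ - 803.72,  -  520  , - 493.35,  -  351, - 88/7,57, 98.74,184,376, 404,519.98,605,753,  884 ] 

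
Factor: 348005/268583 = 815/629 = 5^1 * 17^ ( - 1 ) * 37^( - 1)*163^1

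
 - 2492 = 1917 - 4409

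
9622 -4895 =4727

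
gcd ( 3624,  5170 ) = 2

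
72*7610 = 547920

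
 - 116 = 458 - 574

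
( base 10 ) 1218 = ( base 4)103002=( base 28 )1FE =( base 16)4C2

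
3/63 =1/21 = 0.05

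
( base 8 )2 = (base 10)2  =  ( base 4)2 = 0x2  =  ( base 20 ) 2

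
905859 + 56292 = 962151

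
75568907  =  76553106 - 984199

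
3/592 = 3/592 =0.01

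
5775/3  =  1925 = 1925.00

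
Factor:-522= -2^1*3^2*29^1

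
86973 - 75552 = 11421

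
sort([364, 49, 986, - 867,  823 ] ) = [ - 867 , 49,364, 823,986 ]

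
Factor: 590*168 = 99120 = 2^4  *  3^1 * 5^1 *7^1*59^1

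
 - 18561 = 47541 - 66102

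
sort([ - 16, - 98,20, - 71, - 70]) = [ - 98, - 71,-70,- 16, 20 ]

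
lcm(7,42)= 42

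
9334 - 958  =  8376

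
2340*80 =187200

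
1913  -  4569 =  - 2656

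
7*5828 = 40796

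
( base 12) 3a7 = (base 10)559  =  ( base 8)1057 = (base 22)139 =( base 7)1426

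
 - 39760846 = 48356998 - 88117844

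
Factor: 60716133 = 3^2*59^1*114343^1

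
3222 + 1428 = 4650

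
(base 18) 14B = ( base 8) 627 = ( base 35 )BM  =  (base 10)407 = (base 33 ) CB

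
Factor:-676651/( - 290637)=3^( - 2)*17^1*43^(-1 )*53^1 = 901/387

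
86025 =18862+67163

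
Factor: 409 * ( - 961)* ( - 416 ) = 163508384 = 2^5* 13^1 * 31^2 * 409^1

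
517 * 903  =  466851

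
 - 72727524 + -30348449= - 103075973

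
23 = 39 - 16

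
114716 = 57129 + 57587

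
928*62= 57536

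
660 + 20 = 680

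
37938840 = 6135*6184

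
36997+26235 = 63232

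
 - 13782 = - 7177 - 6605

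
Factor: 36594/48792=2^( -2 ) * 3^1 = 3/4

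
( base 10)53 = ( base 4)311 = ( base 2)110101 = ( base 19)2f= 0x35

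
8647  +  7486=16133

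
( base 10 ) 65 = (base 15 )45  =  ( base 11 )5a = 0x41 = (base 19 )38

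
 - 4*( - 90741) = 362964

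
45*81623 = 3673035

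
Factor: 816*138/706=2^4*3^2 * 17^1*23^1*353^( - 1 ) = 56304/353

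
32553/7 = 4650 + 3/7 = 4650.43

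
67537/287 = 67537/287 = 235.32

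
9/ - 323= - 1  +  314/323 =- 0.03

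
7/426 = 7/426 = 0.02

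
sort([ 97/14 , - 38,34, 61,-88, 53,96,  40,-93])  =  [-93, - 88 ,-38,  97/14, 34,40, 53, 61,96]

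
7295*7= 51065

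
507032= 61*8312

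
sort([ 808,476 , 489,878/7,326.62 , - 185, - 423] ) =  [ - 423,-185,878/7,326.62,476,489,808]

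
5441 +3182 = 8623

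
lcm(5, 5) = 5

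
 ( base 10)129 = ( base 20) 69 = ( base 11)108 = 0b10000001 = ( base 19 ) 6f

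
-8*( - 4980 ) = 39840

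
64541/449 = 64541/449 = 143.74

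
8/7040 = 1/880 = 0.00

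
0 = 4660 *0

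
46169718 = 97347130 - 51177412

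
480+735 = 1215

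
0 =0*6863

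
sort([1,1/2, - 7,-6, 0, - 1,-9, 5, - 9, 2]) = [  -  9, - 9, - 7, - 6,-1, 0,1/2, 1, 2, 5]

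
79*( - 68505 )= - 5411895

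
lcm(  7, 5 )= 35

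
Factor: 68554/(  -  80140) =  - 34277/40070  =  - 2^( - 1)*5^( - 1 )*151^1*227^1  *  4007^( - 1) 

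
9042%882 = 222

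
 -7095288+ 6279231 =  - 816057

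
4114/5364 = 2057/2682 = 0.77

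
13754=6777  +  6977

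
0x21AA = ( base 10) 8618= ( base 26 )CJC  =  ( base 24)en2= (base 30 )9H8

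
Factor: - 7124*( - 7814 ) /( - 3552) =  - 6958367/444 = - 2^(- 2)*3^( - 1 )*13^1*37^(-1)*137^1*3907^1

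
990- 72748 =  - 71758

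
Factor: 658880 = 2^6*5^1*29^1*71^1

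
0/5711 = 0=0.00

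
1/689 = 1/689 = 0.00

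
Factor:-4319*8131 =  - 7^1*47^1 *173^1*617^1 = -35117789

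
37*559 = 20683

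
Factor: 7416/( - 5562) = - 4/3 = -2^2*3^ (  -  1) 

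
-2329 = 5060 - 7389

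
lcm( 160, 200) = 800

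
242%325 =242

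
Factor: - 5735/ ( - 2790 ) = 2^ (  -  1) *3^( - 2 ) * 37^1 = 37/18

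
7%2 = 1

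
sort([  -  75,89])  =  [ - 75,89]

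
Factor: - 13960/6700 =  - 698/335 = - 2^1*5^( - 1) * 67^(-1 )*349^1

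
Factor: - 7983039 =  - 3^1* 2661013^1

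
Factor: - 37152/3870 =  -2^4*3^1*5^( - 1) = - 48/5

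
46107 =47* 981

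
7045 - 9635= -2590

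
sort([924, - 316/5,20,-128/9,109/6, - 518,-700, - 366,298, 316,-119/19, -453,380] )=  [ - 700,-518,-453,-366, - 316/5, - 128/9, - 119/19, 109/6,20,298,316, 380, 924 ] 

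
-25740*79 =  - 2033460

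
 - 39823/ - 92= 39823/92  =  432.86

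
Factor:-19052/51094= - 2^1*11^1*59^ ( - 1 )=-22/59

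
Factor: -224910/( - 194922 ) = 15/13= 3^1* 5^1*13^(-1 ) 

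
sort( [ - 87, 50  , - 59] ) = [-87, - 59, 50]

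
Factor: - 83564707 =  - 17^1*4915571^1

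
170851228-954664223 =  - 783812995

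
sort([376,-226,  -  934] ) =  [-934, - 226, 376]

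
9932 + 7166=17098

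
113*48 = 5424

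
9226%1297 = 147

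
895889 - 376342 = 519547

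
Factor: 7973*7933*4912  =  2^4*7^1*17^1 * 67^1 * 307^1*7933^1 = 310683061808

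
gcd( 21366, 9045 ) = 9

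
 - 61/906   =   - 1 + 845/906 = - 0.07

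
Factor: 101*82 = 8282 = 2^1*41^1*101^1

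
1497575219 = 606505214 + 891070005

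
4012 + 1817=5829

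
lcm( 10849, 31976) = 607544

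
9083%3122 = 2839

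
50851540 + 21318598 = 72170138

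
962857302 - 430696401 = 532160901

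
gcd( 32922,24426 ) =1062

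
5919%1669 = 912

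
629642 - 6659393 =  - 6029751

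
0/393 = 0 =0.00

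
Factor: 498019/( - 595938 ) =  - 2^( - 1 ) * 3^( - 1)*7^( - 2 )*23^1*59^1*367^1 *2027^( - 1)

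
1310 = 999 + 311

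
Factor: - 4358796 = - 2^2*3^1*13^1*27941^1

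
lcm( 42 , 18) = 126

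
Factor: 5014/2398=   23/11 = 11^( - 1)*23^1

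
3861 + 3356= 7217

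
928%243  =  199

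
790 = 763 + 27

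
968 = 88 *11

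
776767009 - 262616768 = 514150241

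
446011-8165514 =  - 7719503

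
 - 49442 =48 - 49490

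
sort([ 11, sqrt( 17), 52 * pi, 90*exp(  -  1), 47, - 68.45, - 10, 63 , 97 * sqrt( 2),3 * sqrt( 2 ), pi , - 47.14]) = [ - 68.45  , - 47.14, - 10, pi, sqrt( 17),  3*sqrt( 2 ),11,90 * exp( - 1 ) , 47,63, 97*sqrt(2 ), 52 * pi ] 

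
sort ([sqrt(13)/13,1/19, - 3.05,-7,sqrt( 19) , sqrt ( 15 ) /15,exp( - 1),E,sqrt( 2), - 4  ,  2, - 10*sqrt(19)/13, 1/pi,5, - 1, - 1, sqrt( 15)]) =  [ - 7,-4, - 10 * sqrt(19) /13 , - 3.05,-1, - 1,1/19,sqrt(15)/15,sqrt(13) /13,1/pi,exp( - 1),sqrt ( 2),  2, E,sqrt ( 15 ), sqrt ( 19),5]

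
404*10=4040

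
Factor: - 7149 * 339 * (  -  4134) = 10018794474 = 2^1 *3^3*13^1*53^1*113^1*2383^1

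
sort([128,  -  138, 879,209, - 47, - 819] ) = [ - 819, - 138, - 47,  128, 209, 879] 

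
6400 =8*800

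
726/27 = 242/9 = 26.89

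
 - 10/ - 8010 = 1/801 = 0.00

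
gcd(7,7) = 7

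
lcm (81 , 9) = 81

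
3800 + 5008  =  8808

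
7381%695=431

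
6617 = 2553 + 4064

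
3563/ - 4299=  - 1  +  736/4299=-0.83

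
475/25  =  19 =19.00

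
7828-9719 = -1891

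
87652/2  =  43826 = 43826.00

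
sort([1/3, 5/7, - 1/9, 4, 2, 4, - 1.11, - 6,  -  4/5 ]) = [ - 6, - 1.11, - 4/5, - 1/9,1/3,5/7,2,  4,  4] 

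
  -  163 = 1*( - 163) 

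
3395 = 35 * 97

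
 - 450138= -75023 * 6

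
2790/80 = 279/8=34.88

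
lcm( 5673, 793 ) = 73749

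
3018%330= 48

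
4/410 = 2/205 = 0.01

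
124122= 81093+43029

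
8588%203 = 62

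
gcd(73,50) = 1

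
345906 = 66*5241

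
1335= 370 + 965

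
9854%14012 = 9854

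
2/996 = 1/498 =0.00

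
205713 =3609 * 57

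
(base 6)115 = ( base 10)47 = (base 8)57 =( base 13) 38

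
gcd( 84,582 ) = 6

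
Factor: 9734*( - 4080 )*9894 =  - 392937439680=- 2^6 * 3^2 * 5^1 *17^2  *31^1*97^1*157^1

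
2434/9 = 2434/9= 270.44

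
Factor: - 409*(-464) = 189776 = 2^4*29^1*409^1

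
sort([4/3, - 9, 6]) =[ - 9, 4/3, 6] 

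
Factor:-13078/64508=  - 6539/32254 = - 2^( - 1)*13^1*503^1*16127^( - 1 ) 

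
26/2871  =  26/2871 = 0.01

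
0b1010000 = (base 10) 80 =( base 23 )3B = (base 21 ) 3h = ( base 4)1100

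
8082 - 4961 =3121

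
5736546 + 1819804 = 7556350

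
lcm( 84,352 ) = 7392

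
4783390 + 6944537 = 11727927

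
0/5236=0 =0.00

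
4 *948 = 3792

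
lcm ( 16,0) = 0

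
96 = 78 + 18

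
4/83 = 4/83 = 0.05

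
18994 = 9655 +9339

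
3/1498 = 3/1498 = 0.00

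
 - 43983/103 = - 43983/103 = -427.02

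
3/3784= 3/3784 = 0.00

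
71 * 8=568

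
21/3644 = 21/3644 =0.01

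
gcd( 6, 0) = 6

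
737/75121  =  737/75121 = 0.01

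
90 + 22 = 112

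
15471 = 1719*9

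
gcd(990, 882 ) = 18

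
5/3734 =5/3734 = 0.00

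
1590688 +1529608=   3120296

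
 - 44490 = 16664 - 61154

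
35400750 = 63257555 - 27856805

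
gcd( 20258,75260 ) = 2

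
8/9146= 4/4573 =0.00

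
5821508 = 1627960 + 4193548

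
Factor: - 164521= - 7^1 *19^1 * 1237^1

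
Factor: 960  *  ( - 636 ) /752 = -38160/47= -  2^4*3^2*5^1*47^( - 1)*53^1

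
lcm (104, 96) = 1248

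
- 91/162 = - 1 + 71/162= -0.56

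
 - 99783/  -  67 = 99783/67  =  1489.30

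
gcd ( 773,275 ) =1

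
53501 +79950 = 133451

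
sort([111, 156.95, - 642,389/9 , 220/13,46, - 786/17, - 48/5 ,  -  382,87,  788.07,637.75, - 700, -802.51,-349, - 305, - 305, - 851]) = [ - 851, - 802.51, - 700, - 642, - 382, - 349,- 305, - 305, - 786/17, - 48/5,  220/13, 389/9,46,  87,111,156.95 , 637.75,788.07]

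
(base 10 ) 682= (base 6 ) 3054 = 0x2aa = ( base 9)837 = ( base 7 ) 1663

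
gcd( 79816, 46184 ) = 8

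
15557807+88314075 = 103871882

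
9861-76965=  - 67104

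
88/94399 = 88/94399= 0.00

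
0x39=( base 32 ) 1p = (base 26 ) 25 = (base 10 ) 57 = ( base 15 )3c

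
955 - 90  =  865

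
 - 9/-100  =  9/100 = 0.09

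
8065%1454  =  795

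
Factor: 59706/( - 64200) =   -  2^( - 2)*3^1 * 5^(-2)*31^1 = -93/100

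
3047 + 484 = 3531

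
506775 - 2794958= - 2288183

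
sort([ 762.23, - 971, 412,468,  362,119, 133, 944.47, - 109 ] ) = [ - 971, - 109, 119, 133, 362, 412, 468, 762.23, 944.47 ] 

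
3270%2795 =475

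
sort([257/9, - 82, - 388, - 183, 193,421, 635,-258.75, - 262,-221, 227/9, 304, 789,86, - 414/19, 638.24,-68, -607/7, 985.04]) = [ - 388,-262,- 258.75, - 221,-183,-607/7, - 82, - 68, - 414/19, 227/9,257/9, 86,193 , 304,421,  635, 638.24 , 789, 985.04]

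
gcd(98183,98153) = 1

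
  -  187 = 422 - 609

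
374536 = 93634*4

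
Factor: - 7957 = -73^1*109^1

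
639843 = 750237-110394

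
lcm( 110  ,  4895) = 9790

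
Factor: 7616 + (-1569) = 6047^1 = 6047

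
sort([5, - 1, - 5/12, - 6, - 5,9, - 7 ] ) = [ - 7,-6 ,  -  5, - 1, - 5/12,5, 9 ]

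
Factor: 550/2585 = 2^1*5^1*47^(-1) = 10/47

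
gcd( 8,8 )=8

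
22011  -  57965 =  - 35954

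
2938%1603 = 1335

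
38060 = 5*7612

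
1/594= 1/594 = 0.00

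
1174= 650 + 524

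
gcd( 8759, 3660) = 1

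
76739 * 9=690651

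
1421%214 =137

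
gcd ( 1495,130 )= 65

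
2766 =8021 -5255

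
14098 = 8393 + 5705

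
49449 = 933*53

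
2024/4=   506 = 506.00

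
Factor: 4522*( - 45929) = -2^1 * 7^1*13^1*17^1*19^1*3533^1 = - 207690938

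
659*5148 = 3392532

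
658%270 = 118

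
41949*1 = 41949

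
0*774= 0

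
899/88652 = 899/88652=0.01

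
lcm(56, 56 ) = 56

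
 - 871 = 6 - 877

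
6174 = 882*7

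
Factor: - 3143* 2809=-7^1*53^2*449^1 = -  8828687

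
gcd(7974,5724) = 18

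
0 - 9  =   - 9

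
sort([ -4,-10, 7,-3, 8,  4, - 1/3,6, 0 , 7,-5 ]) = [-10, - 5, - 4, - 3, - 1/3,0, 4, 6,  7,  7,  8]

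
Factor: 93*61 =3^1 *31^1*61^1 = 5673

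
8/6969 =8/6969  =  0.00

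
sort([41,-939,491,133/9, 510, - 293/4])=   [ - 939, - 293/4,133/9,41,491,  510] 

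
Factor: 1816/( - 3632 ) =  - 1/2 = - 2^(-1 ) 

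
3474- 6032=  - 2558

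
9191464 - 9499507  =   -308043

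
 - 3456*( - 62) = 214272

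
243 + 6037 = 6280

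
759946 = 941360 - 181414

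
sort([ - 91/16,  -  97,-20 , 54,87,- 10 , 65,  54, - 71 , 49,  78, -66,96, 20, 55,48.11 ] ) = [-97 ,  -  71, - 66, - 20,  -  10, - 91/16, 20, 48.11  ,  49,54,54,55,65, 78 , 87,96]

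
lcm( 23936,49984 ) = 1699456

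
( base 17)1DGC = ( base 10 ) 8954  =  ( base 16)22fa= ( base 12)5222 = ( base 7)35051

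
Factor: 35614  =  2^1 *17807^1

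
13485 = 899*15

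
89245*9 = 803205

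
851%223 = 182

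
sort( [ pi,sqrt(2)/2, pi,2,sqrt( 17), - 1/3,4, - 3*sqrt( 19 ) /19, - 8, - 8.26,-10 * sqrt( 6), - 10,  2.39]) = [ - 10*sqrt(6) ,-10, - 8.26, - 8, - 3*sqrt( 19)/19, - 1/3 , sqrt( 2)/2,2,2.39,pi, pi,4, sqrt( 17)] 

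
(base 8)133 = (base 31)2t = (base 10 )91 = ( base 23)3m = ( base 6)231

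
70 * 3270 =228900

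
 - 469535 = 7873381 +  - 8342916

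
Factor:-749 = -7^1*107^1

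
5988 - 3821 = 2167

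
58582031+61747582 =120329613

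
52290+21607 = 73897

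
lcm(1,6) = 6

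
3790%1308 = 1174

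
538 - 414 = 124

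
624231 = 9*69359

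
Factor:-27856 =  - 2^4*1741^1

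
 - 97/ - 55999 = 97/55999 = 0.00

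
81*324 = 26244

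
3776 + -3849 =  - 73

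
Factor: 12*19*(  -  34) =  - 7752=- 2^3*3^1*17^1*19^1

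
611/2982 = 611/2982 =0.20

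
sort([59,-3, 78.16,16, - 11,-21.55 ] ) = [ - 21.55, - 11,-3,  16, 59 , 78.16] 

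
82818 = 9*9202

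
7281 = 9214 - 1933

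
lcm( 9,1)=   9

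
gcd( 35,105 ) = 35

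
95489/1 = 95489 = 95489.00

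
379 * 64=24256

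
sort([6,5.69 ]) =[ 5.69,6] 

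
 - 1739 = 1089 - 2828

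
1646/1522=823/761 = 1.08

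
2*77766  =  155532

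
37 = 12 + 25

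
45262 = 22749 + 22513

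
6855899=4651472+2204427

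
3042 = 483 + 2559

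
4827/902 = 4827/902 = 5.35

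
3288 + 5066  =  8354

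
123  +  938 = 1061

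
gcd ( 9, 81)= 9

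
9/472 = 9/472 = 0.02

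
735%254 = 227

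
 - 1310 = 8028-9338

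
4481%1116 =17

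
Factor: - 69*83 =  - 3^1*23^1*83^1 = - 5727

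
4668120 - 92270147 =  - 87602027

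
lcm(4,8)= 8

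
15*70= 1050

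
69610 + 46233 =115843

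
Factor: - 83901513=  - 3^1*27967171^1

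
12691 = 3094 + 9597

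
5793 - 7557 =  - 1764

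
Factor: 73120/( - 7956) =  - 2^3*3^( - 2) * 5^1*13^ ( - 1)*17^( - 1 )*457^1 = - 18280/1989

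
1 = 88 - 87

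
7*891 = 6237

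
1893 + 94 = 1987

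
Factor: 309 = 3^1*103^1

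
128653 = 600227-471574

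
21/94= 21/94 = 0.22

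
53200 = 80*665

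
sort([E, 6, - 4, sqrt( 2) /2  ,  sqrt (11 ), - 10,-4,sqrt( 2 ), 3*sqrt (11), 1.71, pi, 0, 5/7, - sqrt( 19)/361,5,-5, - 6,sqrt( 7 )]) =[ - 10,- 6,-5,- 4,-4, - sqrt( 19)/361, 0, sqrt(2)/2, 5/7, sqrt( 2), 1.71, sqrt( 7 ),E,pi, sqrt( 11 ), 5, 6, 3* sqrt(11)]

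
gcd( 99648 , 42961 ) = 1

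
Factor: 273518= 2^1*7^2*2791^1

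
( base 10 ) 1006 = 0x3EE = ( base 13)5C5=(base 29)15K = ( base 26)1CI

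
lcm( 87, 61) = 5307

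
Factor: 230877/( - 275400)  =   - 2^( - 3)*3^( - 1) * 5^( - 2)*503^1 = - 503/600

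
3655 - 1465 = 2190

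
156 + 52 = 208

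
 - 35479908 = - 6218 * 5706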